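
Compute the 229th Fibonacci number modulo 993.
365

Matrix identity: Q^n = [[F_(n+1), F_n], [F_n, F_(n-1)]] with Q = [[1,1],[1,0]].
n = 229 = 11100101₂. Square-and-multiply, entries mod 993:
Q^1 = [[1,1],[1,0]]
Q^3 = (Q^1)²·Q = [[3,2],[2,1]]
Q^7 = (Q^3)²·Q = [[21,13],[13,8]]
Q^14 = (Q^7)² = [[610,377],[377,233]]
Q^28 = (Q^14)² = [[848,51],[51,797]]
Q^57 = (Q^28)²·Q = [[277,787],[787,483]]
Q^114 = (Q^57)² = [[5,334],[334,664]]
Q^229 = (Q^114)²·Q = [[386,365],[365,21]]
F_229 mod 993 = Q^229[0][1] = 365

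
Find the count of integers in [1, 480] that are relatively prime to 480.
128

480 = 2^5 × 3 × 5
φ(n) = n × ∏(1 - 1/p) for each prime p dividing n
φ(480) = 480 × (1 - 1/2) × (1 - 1/3) × (1 - 1/5) = 128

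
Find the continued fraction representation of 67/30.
[2; 4, 3, 2]

Euclidean algorithm steps:
67 = 2 × 30 + 7
30 = 4 × 7 + 2
7 = 3 × 2 + 1
2 = 2 × 1 + 0
Continued fraction: [2; 4, 3, 2]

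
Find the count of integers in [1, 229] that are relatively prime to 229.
228

229 = 229
φ(n) = n × ∏(1 - 1/p) for each prime p dividing n
φ(229) = 229 × (1 - 1/229) = 228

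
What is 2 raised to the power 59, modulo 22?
6

Repeated squaring. Binary of 59 = 111011.
2^1 ≡ 2 (mod 22); 2^2 ≡ 4 (mod 22); 2^4 ≡ 16 (mod 22); 2^8 ≡ 14 (mod 22); 2^16 ≡ 20 (mod 22); 2^32 ≡ 4 (mod 22)
2^59 = 2^1 × 2^2 × 2^8 × 2^16 × 2^32 ≡ 6 (mod 22)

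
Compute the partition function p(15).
176

p(n) counts ways to write n as a sum of positive integers (order ignored).
Euler's pentagonal recurrence: p(k) = p(k-1) + p(k-2) - p(k-5) - p(k-7) + p(k-12) + p(k-15) - ... (offsets j(3j∓1)/2, signs ++--, p(0)=1, p(<0)=0).
DP table for k = 0..14: p(0)=1, p(1)=1, p(2)=2, p(3)=3, p(4)=5, p(5)=7, p(6)=11, p(7)=15, p(8)=22, p(9)=30, p(10)=42, p(11)=56, p(12)=77, p(13)=101, p(14)=135.
Final step: p(15) = p(14) + p(13) - p(10) - p(8) + p(3) + p(0)
= 135 + 101 - 42 - 22 + 3 + 1
= 176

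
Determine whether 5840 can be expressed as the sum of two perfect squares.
8² + 76² (a=8, b=76)

Factorization: 5840 = 2^4 × 5 × 73
By Fermat: n is sum of two squares iff every prime p ≡ 3 (mod 4) appears to even power.
All primes ≡ 3 (mod 4) appear to even power.
Search a = 0, 1, 2, … for 5840 - a² a perfect square: first hit at a = 8: 5840 - 64 = 5776 = 76².
5840 = 8² + 76² = 64 + 5776 ✓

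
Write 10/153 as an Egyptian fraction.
1/16 + 1/350 + 1/428400

Greedy algorithm:
10/153: ceiling(153/10) = 16, use 1/16
7/2448: ceiling(2448/7) = 350, use 1/350
1/428400: ceiling(428400/1) = 428400, use 1/428400
Result: 10/153 = 1/16 + 1/350 + 1/428400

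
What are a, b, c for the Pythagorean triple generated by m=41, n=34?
(525, 2788, 2837)

Euclid's formula: a = m² - n², b = 2mn, c = m² + n²
m = 41, n = 34
a = 41² - 34² = 1681 - 1156 = 525
b = 2 × 41 × 34 = 2788
c = 41² + 34² = 1681 + 1156 = 2837
Verification: 525² + 2788² = 275625 + 7772944 = 8048569 = 2837² ✓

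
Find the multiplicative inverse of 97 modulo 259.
251

gcd(97, 259) = 1, so the inverse exists.
Extended Euclidean algorithm on (259, 97):
259 = 2 × 97 + 65  ⟹  65 = (1)·259 + (-2)·97
97 = 1 × 65 + 32  ⟹  32 = (-1)·259 + (3)·97
65 = 2 × 32 + 1  ⟹  1 = (3)·259 + (-8)·97
So (-8)·97 ≡ 1 (mod 259), i.e. 97^(-1) ≡ -8 ≡ 251 (mod 259).
Check: 97 × 251 = 24347 ≡ 1 (mod 259)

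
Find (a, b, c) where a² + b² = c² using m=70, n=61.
(1179, 8540, 8621)

Euclid's formula: a = m² - n², b = 2mn, c = m² + n²
m = 70, n = 61
a = 70² - 61² = 4900 - 3721 = 1179
b = 2 × 70 × 61 = 8540
c = 70² + 61² = 4900 + 3721 = 8621
Verification: 1179² + 8540² = 1390041 + 72931600 = 74321641 = 8621² ✓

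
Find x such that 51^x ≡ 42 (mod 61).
52

Baby-step giant-step with step n = ⌈√61⌉ = 8.
Baby steps 51^j mod 61 (j:value) for j=0..7: 0:1, 1:51, 2:39, 3:37, 4:57, 5:40, 6:27, 7:35.
Giant-step multiplier: 51^(-8) ≡ 51^(60-8) = 51^52 ≡ 42 (mod 61).
Giant steps γ_i = 42·42^i mod 61: γ_0=42, γ_1=56, γ_2=34, γ_3=25, γ_4=13, γ_5=58, γ_6=57 (in table at j=4).
x = i·n + j = 6·8 + 4 = 52.
Check: 51^52 ≡ 42 (mod 61).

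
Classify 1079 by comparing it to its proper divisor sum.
deficient

Proper divisors of 1079: sum = 1 + 13 + 83 = 97
Since 97 < 1079, 1079 is deficient.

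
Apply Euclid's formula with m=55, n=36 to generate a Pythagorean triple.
(1729, 3960, 4321)

Euclid's formula: a = m² - n², b = 2mn, c = m² + n²
m = 55, n = 36
a = 55² - 36² = 3025 - 1296 = 1729
b = 2 × 55 × 36 = 3960
c = 55² + 36² = 3025 + 1296 = 4321
Verification: 1729² + 3960² = 2989441 + 15681600 = 18671041 = 4321² ✓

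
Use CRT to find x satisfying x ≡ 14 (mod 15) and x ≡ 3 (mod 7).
59

Using Chinese Remainder Theorem:
M = 15 × 7 = 105
M1 = 7, M2 = 15
y1 = 7^(-1) mod 15 = 13
y2 = 15^(-1) mod 7 = 1
x = (14×7×13 + 3×15×1) mod 105 = 59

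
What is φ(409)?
408

409 = 409
φ(n) = n × ∏(1 - 1/p) for each prime p dividing n
φ(409) = 409 × (1 - 1/409) = 408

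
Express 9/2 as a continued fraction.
[4; 2]

Euclidean algorithm steps:
9 = 4 × 2 + 1
2 = 2 × 1 + 0
Continued fraction: [4; 2]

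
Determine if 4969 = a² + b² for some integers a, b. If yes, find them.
37² + 60² (a=37, b=60)

Factorization: 4969 = 4969
By Fermat: n is sum of two squares iff every prime p ≡ 3 (mod 4) appears to even power.
All primes ≡ 3 (mod 4) appear to even power.
Search a = 0, 1, 2, … for 4969 - a² a perfect square: first hit at a = 37: 4969 - 1369 = 3600 = 60².
4969 = 37² + 60² = 1369 + 3600 ✓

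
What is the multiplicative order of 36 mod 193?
48

193 is prime, so ord(36) divides φ(193) = 192.
Divisors of 192: 1, 2, 3, 4, 6, 8, 12, 16, 24, 32, 48, 64, 96, 192.
Repeated squaring: 36^1 ≡ 36, 36^2 ≡ 138, 36^4 ≡ 130, 36^8 ≡ 109, 36^16 ≡ 108, 36^32 ≡ 84, 36^64 ≡ 108, 36^128 ≡ 84 (mod 193).
Test 36^d mod 193 for each divisor d in increasing order:
36^1 ≡ 36
36^2 ≡ 138
36^3 = 36^2·36^1 ≡ 143
36^4 ≡ 130
36^6 = 36^4·36^2 ≡ 184
36^8 ≡ 109
36^12 = 36^8·36^4 ≡ 81
36^16 ≡ 108
36^24 = 36^16·36^8 ≡ 192
36^32 ≡ 84
36^48 = 36^32·36^16 ≡ 1  ← first divisor giving 1
The order is 48.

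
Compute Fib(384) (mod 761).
3

Matrix identity: Q^n = [[F_(n+1), F_n], [F_n, F_(n-1)]] with Q = [[1,1],[1,0]].
n = 384 = 110000000₂. Square-and-multiply, entries mod 761:
Q^1 = [[1,1],[1,0]]
Q^3 = (Q^1)²·Q = [[3,2],[2,1]]
Q^6 = (Q^3)² = [[13,8],[8,5]]
Q^12 = (Q^6)² = [[233,144],[144,89]]
Q^24 = (Q^12)² = [[447,708],[708,500]]
Q^48 = (Q^24)² = [[192,35],[35,157]]
Q^96 = (Q^48)² = [[39,39],[39,0]]
Q^192 = (Q^96)² = [[759,760],[760,760]]
Q^384 = (Q^192)² = [[5,3],[3,2]]
F_384 mod 761 = Q^384[0][1] = 3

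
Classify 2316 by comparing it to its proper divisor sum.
abundant

Proper divisors of 2316: sum = 1 + 2 + 3 + 4 + 6 + 12 + 193 + 386 + 579 + 772 + 1158 = 3116
Since 3116 > 2316, 2316 is abundant.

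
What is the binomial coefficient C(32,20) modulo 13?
0

Using Lucas' theorem:
Write n=32 and k=20 in base 13:
n in base 13: [2, 6]
k in base 13: [1, 7]
C(32,20) mod 13 = ∏ C(n_i, k_i) mod 13
Digit binomials (mod 13): C(2,1) = 2; C(6,7) = 0 (k_i > n_i)
Product: 2 × 0 = 0 ≡ 0 (mod 13)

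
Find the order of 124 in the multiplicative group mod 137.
136

137 is prime, so ord(124) divides φ(137) = 136.
Divisors of 136: 1, 2, 4, 8, 17, 34, 68, 136.
Repeated squaring: 124^1 ≡ 124, 124^2 ≡ 32, 124^4 ≡ 65, 124^8 ≡ 115, 124^16 ≡ 73, 124^32 ≡ 123, 124^64 ≡ 59, 124^128 ≡ 56 (mod 137).
Test 124^d mod 137 for each divisor d in increasing order:
124^1 ≡ 124
124^2 ≡ 32
124^4 ≡ 65
124^8 ≡ 115
124^17 = 124^16·124^1 ≡ 10
124^34 = 124^32·124^2 ≡ 100
124^68 = 124^64·124^4 ≡ 136
124^136 = 124^128·124^8 ≡ 1  ← first divisor giving 1
The order is 136.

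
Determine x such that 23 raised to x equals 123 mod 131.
116

Baby-step giant-step with step n = ⌈√131⌉ = 12.
Baby steps 23^j mod 131 (j:value) for j=0..11: 0:1, 1:23, 2:5, 3:115, 4:25, 5:51, 6:125, 7:124, 8:101, 9:96, 10:112, 11:87.
Giant-step multiplier: 23^(-12) ≡ 23^(130-12) = 23^118 ≡ 91 (mod 131).
Giant steps γ_i = 123·91^i mod 131: γ_0=123, γ_1=58, γ_2=38, γ_3=52, γ_4=16, γ_5=15, γ_6=55, γ_7=27, γ_8=99, γ_9=101 (in table at j=8).
x = i·n + j = 9·12 + 8 = 116.
Check: 23^116 ≡ 123 (mod 131).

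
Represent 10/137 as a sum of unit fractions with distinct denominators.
1/14 + 1/640 + 1/613760

Greedy algorithm:
10/137: ceiling(137/10) = 14, use 1/14
3/1918: ceiling(1918/3) = 640, use 1/640
1/613760: ceiling(613760/1) = 613760, use 1/613760
Result: 10/137 = 1/14 + 1/640 + 1/613760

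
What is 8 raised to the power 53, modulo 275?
138

Repeated squaring. Binary of 53 = 110101.
8^1 ≡ 8 (mod 275); 8^2 ≡ 64 (mod 275); 8^4 ≡ 246 (mod 275); 8^8 ≡ 16 (mod 275); 8^16 ≡ 256 (mod 275); 8^32 ≡ 86 (mod 275)
8^53 = 8^1 × 8^4 × 8^16 × 8^32 ≡ 138 (mod 275)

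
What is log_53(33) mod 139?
117

Baby-step giant-step with step n = ⌈√139⌉ = 12.
Baby steps 53^j mod 139 (j:value) for j=0..11: 0:1, 1:53, 2:29, 3:8, 4:7, 5:93, 6:64, 7:56, 8:49, 9:95, 10:31, 11:114.
Giant-step multiplier: 53^(-12) ≡ 53^(138-12) = 53^126 ≡ 77 (mod 139).
Giant steps γ_i = 33·77^i mod 139: γ_0=33, γ_1=39, γ_2=84, γ_3=74, γ_4=138, γ_5=62, γ_6=48, γ_7=82, γ_8=59, γ_9=95 (in table at j=9).
x = i·n + j = 9·12 + 9 = 117.
Check: 53^117 ≡ 33 (mod 139).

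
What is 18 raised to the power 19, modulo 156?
60

Repeated squaring. Binary of 19 = 10011.
18^1 ≡ 18 (mod 156); 18^2 ≡ 12 (mod 156); 18^4 ≡ 144 (mod 156); 18^8 ≡ 144 (mod 156); 18^16 ≡ 144 (mod 156)
18^19 = 18^1 × 18^2 × 18^16 ≡ 60 (mod 156)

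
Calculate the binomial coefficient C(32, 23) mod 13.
0

Using Lucas' theorem:
Write n=32 and k=23 in base 13:
n in base 13: [2, 6]
k in base 13: [1, 10]
C(32,23) mod 13 = ∏ C(n_i, k_i) mod 13
Digit binomials (mod 13): C(2,1) = 2; C(6,10) = 0 (k_i > n_i)
Product: 2 × 0 = 0 ≡ 0 (mod 13)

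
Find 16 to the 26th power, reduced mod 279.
202

Repeated squaring. Binary of 26 = 11010.
16^1 ≡ 16 (mod 279); 16^2 ≡ 256 (mod 279); 16^4 ≡ 250 (mod 279); 16^8 ≡ 4 (mod 279); 16^16 ≡ 16 (mod 279)
16^26 = 16^2 × 16^8 × 16^16 ≡ 202 (mod 279)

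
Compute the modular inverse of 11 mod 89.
81

gcd(11, 89) = 1, so the inverse exists.
Extended Euclidean algorithm on (89, 11):
89 = 8 × 11 + 1  ⟹  1 = (1)·89 + (-8)·11
So (-8)·11 ≡ 1 (mod 89), i.e. 11^(-1) ≡ -8 ≡ 81 (mod 89).
Check: 11 × 81 = 891 ≡ 1 (mod 89)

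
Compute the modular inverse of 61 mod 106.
73

gcd(61, 106) = 1, so the inverse exists.
Extended Euclidean algorithm on (106, 61):
106 = 1 × 61 + 45  ⟹  45 = (1)·106 + (-1)·61
61 = 1 × 45 + 16  ⟹  16 = (-1)·106 + (2)·61
45 = 2 × 16 + 13  ⟹  13 = (3)·106 + (-5)·61
16 = 1 × 13 + 3  ⟹  3 = (-4)·106 + (7)·61
13 = 4 × 3 + 1  ⟹  1 = (19)·106 + (-33)·61
So (-33)·61 ≡ 1 (mod 106), i.e. 61^(-1) ≡ -33 ≡ 73 (mod 106).
Check: 61 × 73 = 4453 ≡ 1 (mod 106)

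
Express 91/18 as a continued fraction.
[5; 18]

Euclidean algorithm steps:
91 = 5 × 18 + 1
18 = 18 × 1 + 0
Continued fraction: [5; 18]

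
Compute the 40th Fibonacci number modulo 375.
30

Matrix identity: Q^n = [[F_(n+1), F_n], [F_n, F_(n-1)]] with Q = [[1,1],[1,0]].
n = 40 = 101000₂. Square-and-multiply, entries mod 375:
Q^1 = [[1,1],[1,0]]
Q^2 = (Q^1)² = [[2,1],[1,1]]
Q^5 = (Q^2)²·Q = [[8,5],[5,3]]
Q^10 = (Q^5)² = [[89,55],[55,34]]
Q^20 = (Q^10)² = [[71,15],[15,56]]
Q^40 = (Q^20)² = [[16,30],[30,361]]
F_40 mod 375 = Q^40[0][1] = 30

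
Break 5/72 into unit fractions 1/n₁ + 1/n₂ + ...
1/15 + 1/360

Greedy algorithm:
5/72: ceiling(72/5) = 15, use 1/15
1/360: ceiling(360/1) = 360, use 1/360
Result: 5/72 = 1/15 + 1/360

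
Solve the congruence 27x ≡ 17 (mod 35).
x ≡ 11 (mod 35)

gcd(27, 35) = 1, which divides 17, so solutions exist.
Find 27^(-1) mod 35 by the extended Euclidean algorithm:
35 = 1 × 27 + 8  ⟹  8 = (1)·35 + (-1)·27
27 = 3 × 8 + 3  ⟹  3 = (-3)·35 + (4)·27
8 = 2 × 3 + 2  ⟹  2 = (7)·35 + (-9)·27
3 = 1 × 2 + 1  ⟹  1 = (-10)·35 + (13)·27
So (13)·27 ≡ 1 (mod 35), i.e. 27^(-1) ≡ 13 (mod 35).
x ≡ 13 × 17 = 221 ≡ 11 (mod 35).
Check: 27 × 11 = 297 ≡ 17 (mod 35).
Unique solution: x ≡ 11 (mod 35)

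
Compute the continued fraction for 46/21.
[2; 5, 4]

Euclidean algorithm steps:
46 = 2 × 21 + 4
21 = 5 × 4 + 1
4 = 4 × 1 + 0
Continued fraction: [2; 5, 4]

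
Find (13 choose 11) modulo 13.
0

Using Lucas' theorem:
Write n=13 and k=11 in base 13:
n in base 13: [1, 0]
k in base 13: [0, 11]
C(13,11) mod 13 = ∏ C(n_i, k_i) mod 13
Digit binomials (mod 13): C(1,0) = 1; C(0,11) = 0 (k_i > n_i)
Product: 1 × 0 = 0 ≡ 0 (mod 13)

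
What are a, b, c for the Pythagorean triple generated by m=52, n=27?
(1975, 2808, 3433)

Euclid's formula: a = m² - n², b = 2mn, c = m² + n²
m = 52, n = 27
a = 52² - 27² = 2704 - 729 = 1975
b = 2 × 52 × 27 = 2808
c = 52² + 27² = 2704 + 729 = 3433
Verification: 1975² + 2808² = 3900625 + 7884864 = 11785489 = 3433² ✓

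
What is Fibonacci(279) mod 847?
804

Matrix identity: Q^n = [[F_(n+1), F_n], [F_n, F_(n-1)]] with Q = [[1,1],[1,0]].
n = 279 = 100010111₂. Square-and-multiply, entries mod 847:
Q^1 = [[1,1],[1,0]]
Q^2 = (Q^1)² = [[2,1],[1,1]]
Q^4 = (Q^2)² = [[5,3],[3,2]]
Q^8 = (Q^4)² = [[34,21],[21,13]]
Q^17 = (Q^8)²·Q = [[43,750],[750,140]]
Q^34 = (Q^17)² = [[247,36],[36,211]]
Q^69 = (Q^34)²·Q = [[22,474],[474,395]]
Q^139 = (Q^69)²·Q = [[165,705],[705,307]]
Q^279 = (Q^139)²·Q = [[693,804],[804,736]]
F_279 mod 847 = Q^279[0][1] = 804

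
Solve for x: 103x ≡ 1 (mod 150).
67

gcd(103, 150) = 1, so the inverse exists.
Extended Euclidean algorithm on (150, 103):
150 = 1 × 103 + 47  ⟹  47 = (1)·150 + (-1)·103
103 = 2 × 47 + 9  ⟹  9 = (-2)·150 + (3)·103
47 = 5 × 9 + 2  ⟹  2 = (11)·150 + (-16)·103
9 = 4 × 2 + 1  ⟹  1 = (-46)·150 + (67)·103
So (67)·103 ≡ 1 (mod 150), i.e. 103^(-1) ≡ 67 (mod 150).
Check: 103 × 67 = 6901 ≡ 1 (mod 150)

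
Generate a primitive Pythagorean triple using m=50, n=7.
(2451, 700, 2549)

Euclid's formula: a = m² - n², b = 2mn, c = m² + n²
m = 50, n = 7
a = 50² - 7² = 2500 - 49 = 2451
b = 2 × 50 × 7 = 700
c = 50² + 7² = 2500 + 49 = 2549
Verification: 2451² + 700² = 6007401 + 490000 = 6497401 = 2549² ✓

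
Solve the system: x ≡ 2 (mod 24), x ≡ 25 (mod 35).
410

Using Chinese Remainder Theorem:
M = 24 × 35 = 840
M1 = 35, M2 = 24
y1 = 35^(-1) mod 24 = 11
y2 = 24^(-1) mod 35 = 19
x = (2×35×11 + 25×24×19) mod 840 = 410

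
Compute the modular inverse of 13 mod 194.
15

gcd(13, 194) = 1, so the inverse exists.
Extended Euclidean algorithm on (194, 13):
194 = 14 × 13 + 12  ⟹  12 = (1)·194 + (-14)·13
13 = 1 × 12 + 1  ⟹  1 = (-1)·194 + (15)·13
So (15)·13 ≡ 1 (mod 194), i.e. 13^(-1) ≡ 15 (mod 194).
Check: 13 × 15 = 195 ≡ 1 (mod 194)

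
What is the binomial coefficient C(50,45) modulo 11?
6

Using Lucas' theorem:
Write n=50 and k=45 in base 11:
n in base 11: [4, 6]
k in base 11: [4, 1]
C(50,45) mod 11 = ∏ C(n_i, k_i) mod 11
Digit binomials (mod 11): C(4,4) = 1; C(6,1) = 6
Product: 1 × 6 = 6 ≡ 6 (mod 11)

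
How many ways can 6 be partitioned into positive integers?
11

p(n) counts ways to write n as a sum of positive integers (order ignored).
Examples: 6; 5 + 1; 4 + 2; 4 + 1 + 1; 3 + 3; ... (11 total)
p(6) = 11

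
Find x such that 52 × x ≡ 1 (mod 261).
256

gcd(52, 261) = 1, so the inverse exists.
Extended Euclidean algorithm on (261, 52):
261 = 5 × 52 + 1  ⟹  1 = (1)·261 + (-5)·52
So (-5)·52 ≡ 1 (mod 261), i.e. 52^(-1) ≡ -5 ≡ 256 (mod 261).
Check: 52 × 256 = 13312 ≡ 1 (mod 261)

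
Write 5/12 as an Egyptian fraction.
1/3 + 1/12

Greedy algorithm:
5/12: ceiling(12/5) = 3, use 1/3
1/12: ceiling(12/1) = 12, use 1/12
Result: 5/12 = 1/3 + 1/12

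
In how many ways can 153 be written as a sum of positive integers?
54770336324

p(n) counts ways to write n as a sum of positive integers (order ignored).
Euler's pentagonal recurrence: p(k) = p(k-1) + p(k-2) - p(k-5) - p(k-7) + p(k-12) + p(k-15) - ... (offsets j(3j∓1)/2, signs ++--, p(0)=1, p(<0)=0).
DP table for k = 0..152: p(0)=1, p(1)=1, p(2)=2, p(3)=3, p(4)=5, p(5)=7, p(6)=11, p(7)=15, p(8)=22, p(9)=30, p(10)=42, p(11)=56, p(12)=77, p(13)=101, p(14)=135, p(15)=176, p(16)=231, p(17)=297, p(18)=385, p(19)=490, p(20)=627, p(21)=792, p(22)=1002, p(23)=1255, p(24)=1575, p(25)=1958, p(26)=2436, p(27)=3010, p(28)=3718, p(29)=4565, p(30)=5604, p(31)=6842, p(32)=8349, p(33)=10143, p(34)=12310, p(35)=14883, p(36)=17977, p(37)=21637, p(38)=26015, p(39)=31185, p(40)=37338, p(41)=44583, p(42)=53174, p(43)=63261, p(44)=75175, p(45)=89134, p(46)=105558, p(47)=124754, p(48)=147273, p(49)=173525, p(50)=204226, p(51)=239943, p(52)=281589, p(53)=329931, p(54)=386155, p(55)=451276, p(56)=526823, p(57)=614154, p(58)=715220, p(59)=831820, p(60)=966467, p(61)=1121505, p(62)=1300156, p(63)=1505499, p(64)=1741630, p(65)=2012558, p(66)=2323520, p(67)=2679689, p(68)=3087735, p(69)=3554345, p(70)=4087968, p(71)=4697205, p(72)=5392783, p(73)=6185689, p(74)=7089500, p(75)=8118264, p(76)=9289091, p(77)=10619863, p(78)=12132164, p(79)=13848650, p(80)=15796476, p(81)=18004327, p(82)=20506255, p(83)=23338469, p(84)=26543660, p(85)=30167357, p(86)=34262962, p(87)=38887673, p(88)=44108109, p(89)=49995925, p(90)=56634173, p(91)=64112359, p(92)=72533807, p(93)=82010177, p(94)=92669720, p(95)=104651419, p(96)=118114304, p(97)=133230930, p(98)=150198136, p(99)=169229875, p(100)=190569292, p(101)=214481126, p(102)=241265379, p(103)=271248950, p(104)=304801365, p(105)=342325709, p(106)=384276336, p(107)=431149389, p(108)=483502844, p(109)=541946240, p(110)=607163746, p(111)=679903203, p(112)=761002156, p(113)=851376628, p(114)=952050665, p(115)=1064144451, p(116)=1188908248, p(117)=1327710076, p(118)=1482074143, p(119)=1653668665, p(120)=1844349560, p(121)=2056148051, p(122)=2291320912, p(123)=2552338241, p(124)=2841940500, p(125)=3163127352, p(126)=3519222692, p(127)=3913864295, p(128)=4351078600, p(129)=4835271870, p(130)=5371315400, p(131)=5964539504, p(132)=6620830889, p(133)=7346629512, p(134)=8149040695, p(135)=9035836076, p(136)=10015581680, p(137)=11097645016, p(138)=12292341831, p(139)=13610949895, p(140)=15065878135, p(141)=16670689208, p(142)=18440293320, p(143)=20390982757, p(144)=22540654445, p(145)=24908858009, p(146)=27517052599, p(147)=30388671978, p(148)=33549419497, p(149)=37027355200, p(150)=40853235313, p(151)=45060624582, p(152)=49686288421.
Final step: p(153) = p(152) + p(151) - p(148) - p(146) + p(141) + p(138) - p(131) - p(127) + p(118) + p(113) - p(102) - p(96) + p(83) + p(76) - p(61) - p(53) + p(36) + p(27) - p(8)
= 49686288421 + 45060624582 - 33549419497 - 27517052599 + 16670689208 + 12292341831 - 5964539504 - 3913864295 + 1482074143 + 851376628 - 241265379 - 118114304 + 23338469 + 9289091 - 1121505 - 329931 + 17977 + 3010 - 22
= 54770336324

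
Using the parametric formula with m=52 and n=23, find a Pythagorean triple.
(2175, 2392, 3233)

Euclid's formula: a = m² - n², b = 2mn, c = m² + n²
m = 52, n = 23
a = 52² - 23² = 2704 - 529 = 2175
b = 2 × 52 × 23 = 2392
c = 52² + 23² = 2704 + 529 = 3233
Verification: 2175² + 2392² = 4730625 + 5721664 = 10452289 = 3233² ✓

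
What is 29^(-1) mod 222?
23

gcd(29, 222) = 1, so the inverse exists.
Extended Euclidean algorithm on (222, 29):
222 = 7 × 29 + 19  ⟹  19 = (1)·222 + (-7)·29
29 = 1 × 19 + 10  ⟹  10 = (-1)·222 + (8)·29
19 = 1 × 10 + 9  ⟹  9 = (2)·222 + (-15)·29
10 = 1 × 9 + 1  ⟹  1 = (-3)·222 + (23)·29
So (23)·29 ≡ 1 (mod 222), i.e. 29^(-1) ≡ 23 (mod 222).
Check: 29 × 23 = 667 ≡ 1 (mod 222)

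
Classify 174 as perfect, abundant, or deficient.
abundant

Proper divisors of 174: sum = 1 + 2 + 3 + 6 + 29 + 58 + 87 = 186
Since 186 > 174, 174 is abundant.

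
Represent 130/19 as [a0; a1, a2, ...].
[6; 1, 5, 3]

Euclidean algorithm steps:
130 = 6 × 19 + 16
19 = 1 × 16 + 3
16 = 5 × 3 + 1
3 = 3 × 1 + 0
Continued fraction: [6; 1, 5, 3]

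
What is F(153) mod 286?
90

Matrix identity: Q^n = [[F_(n+1), F_n], [F_n, F_(n-1)]] with Q = [[1,1],[1,0]].
n = 153 = 10011001₂. Square-and-multiply, entries mod 286:
Q^1 = [[1,1],[1,0]]
Q^2 = (Q^1)² = [[2,1],[1,1]]
Q^4 = (Q^2)² = [[5,3],[3,2]]
Q^9 = (Q^4)²·Q = [[55,34],[34,21]]
Q^19 = (Q^9)²·Q = [[187,177],[177,10]]
Q^38 = (Q^19)² = [[232,263],[263,255]]
Q^76 = (Q^38)² = [[13,239],[239,60]]
Q^153 = (Q^76)²·Q = [[91,90],[90,1]]
F_153 mod 286 = Q^153[0][1] = 90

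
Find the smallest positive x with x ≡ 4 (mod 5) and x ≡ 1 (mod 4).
9

Using Chinese Remainder Theorem:
M = 5 × 4 = 20
M1 = 4, M2 = 5
y1 = 4^(-1) mod 5 = 4
y2 = 5^(-1) mod 4 = 1
x = (4×4×4 + 1×5×1) mod 20 = 9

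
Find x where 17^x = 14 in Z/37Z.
15

Baby-step giant-step with step n = ⌈√37⌉ = 7.
Baby steps 17^j mod 37 (j:value) for j=0..6: 0:1, 1:17, 2:30, 3:29, 4:12, 5:19, 6:27.
Giant-step multiplier: 17^(-7) ≡ 17^(36-7) = 17^29 ≡ 5 (mod 37).
Giant steps γ_i = 14·5^i mod 37: γ_0=14, γ_1=33, γ_2=17 (in table at j=1).
x = i·n + j = 2·7 + 1 = 15.
Check: 17^15 ≡ 14 (mod 37).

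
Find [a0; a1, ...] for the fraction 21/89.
[0; 4, 4, 5]

Euclidean algorithm steps:
21 = 0 × 89 + 21
89 = 4 × 21 + 5
21 = 4 × 5 + 1
5 = 5 × 1 + 0
Continued fraction: [0; 4, 4, 5]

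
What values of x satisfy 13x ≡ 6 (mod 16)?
x ≡ 14 (mod 16)

gcd(13, 16) = 1, which divides 6, so solutions exist.
Find 13^(-1) mod 16 by the extended Euclidean algorithm:
16 = 1 × 13 + 3  ⟹  3 = (1)·16 + (-1)·13
13 = 4 × 3 + 1  ⟹  1 = (-4)·16 + (5)·13
So (5)·13 ≡ 1 (mod 16), i.e. 13^(-1) ≡ 5 (mod 16).
x ≡ 5 × 6 = 30 ≡ 14 (mod 16).
Check: 13 × 14 = 182 ≡ 6 (mod 16).
Unique solution: x ≡ 14 (mod 16)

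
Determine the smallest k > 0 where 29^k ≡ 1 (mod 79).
78

79 is prime, so ord(29) divides φ(79) = 78.
Divisors of 78: 1, 2, 3, 6, 13, 26, 39, 78.
Repeated squaring: 29^1 ≡ 29, 29^2 ≡ 51, 29^4 ≡ 73, 29^8 ≡ 36, 29^16 ≡ 32, 29^32 ≡ 76, 29^64 ≡ 9 (mod 79).
Test 29^d mod 79 for each divisor d in increasing order:
29^1 ≡ 29
29^2 ≡ 51
29^3 = 29^2·29^1 ≡ 57
29^6 = 29^4·29^2 ≡ 10
29^13 = 29^8·29^4·29^1 ≡ 56
29^26 = 29^16·29^8·29^2 ≡ 55
29^39 = 29^32·29^4·29^2·29^1 ≡ 78
29^78 = 29^64·29^8·29^4·29^2 ≡ 1  ← first divisor giving 1
The order is 78.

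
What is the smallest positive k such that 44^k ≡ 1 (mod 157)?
78

157 is prime, so ord(44) divides φ(157) = 156.
Divisors of 156: 1, 2, 3, 4, 6, 12, 13, 26, 39, 52, 78, 156.
Repeated squaring: 44^1 ≡ 44, 44^2 ≡ 52, 44^4 ≡ 35, 44^8 ≡ 126, 44^16 ≡ 19, 44^32 ≡ 47, 44^64 ≡ 11, 44^128 ≡ 121 (mod 157).
Test 44^d mod 157 for each divisor d in increasing order:
44^1 ≡ 44
44^2 ≡ 52
44^3 = 44^2·44^1 ≡ 90
44^4 ≡ 35
44^6 = 44^4·44^2 ≡ 93
44^12 = 44^8·44^4 ≡ 14
44^13 = 44^8·44^4·44^1 ≡ 145
44^26 = 44^16·44^8·44^2 ≡ 144
44^39 = 44^32·44^4·44^2·44^1 ≡ 156
44^52 = 44^32·44^16·44^4 ≡ 12
44^78 = 44^64·44^8·44^4·44^2 ≡ 1  ← first divisor giving 1
The order is 78.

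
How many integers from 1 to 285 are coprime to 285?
144

285 = 3 × 5 × 19
φ(n) = n × ∏(1 - 1/p) for each prime p dividing n
φ(285) = 285 × (1 - 1/3) × (1 - 1/5) × (1 - 1/19) = 144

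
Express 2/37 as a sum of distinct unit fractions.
1/19 + 1/703

Greedy algorithm:
2/37: ceiling(37/2) = 19, use 1/19
1/703: ceiling(703/1) = 703, use 1/703
Result: 2/37 = 1/19 + 1/703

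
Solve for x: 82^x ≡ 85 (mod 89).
52

Baby-step giant-step with step n = ⌈√89⌉ = 10.
Baby steps 82^j mod 89 (j:value) for j=0..9: 0:1, 1:82, 2:49, 3:13, 4:87, 5:14, 6:80, 7:63, 8:4, 9:61.
Giant-step multiplier: 82^(-10) ≡ 82^(88-10) = 82^78 ≡ 5 (mod 89).
Giant steps γ_i = 85·5^i mod 89: γ_0=85, γ_1=69, γ_2=78, γ_3=34, γ_4=81, γ_5=49 (in table at j=2).
x = i·n + j = 5·10 + 2 = 52.
Check: 82^52 ≡ 85 (mod 89).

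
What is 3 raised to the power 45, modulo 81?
0

Repeated squaring. Binary of 45 = 101101.
3^1 ≡ 3 (mod 81); 3^2 ≡ 9 (mod 81); 3^4 ≡ 0 (mod 81); 3^8 ≡ 0 (mod 81); 3^16 ≡ 0 (mod 81); 3^32 ≡ 0 (mod 81)
3^45 = 3^1 × 3^4 × 3^8 × 3^32 ≡ 0 (mod 81)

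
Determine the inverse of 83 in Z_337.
134

gcd(83, 337) = 1, so the inverse exists.
Extended Euclidean algorithm on (337, 83):
337 = 4 × 83 + 5  ⟹  5 = (1)·337 + (-4)·83
83 = 16 × 5 + 3  ⟹  3 = (-16)·337 + (65)·83
5 = 1 × 3 + 2  ⟹  2 = (17)·337 + (-69)·83
3 = 1 × 2 + 1  ⟹  1 = (-33)·337 + (134)·83
So (134)·83 ≡ 1 (mod 337), i.e. 83^(-1) ≡ 134 (mod 337).
Check: 83 × 134 = 11122 ≡ 1 (mod 337)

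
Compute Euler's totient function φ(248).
120

248 = 2^3 × 31
φ(n) = n × ∏(1 - 1/p) for each prime p dividing n
φ(248) = 248 × (1 - 1/2) × (1 - 1/31) = 120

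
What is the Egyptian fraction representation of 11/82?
1/8 + 1/110 + 1/18040

Greedy algorithm:
11/82: ceiling(82/11) = 8, use 1/8
3/328: ceiling(328/3) = 110, use 1/110
1/18040: ceiling(18040/1) = 18040, use 1/18040
Result: 11/82 = 1/8 + 1/110 + 1/18040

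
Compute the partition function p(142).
18440293320

p(n) counts ways to write n as a sum of positive integers (order ignored).
Euler's pentagonal recurrence: p(k) = p(k-1) + p(k-2) - p(k-5) - p(k-7) + p(k-12) + p(k-15) - ... (offsets j(3j∓1)/2, signs ++--, p(0)=1, p(<0)=0).
DP table for k = 0..141: p(0)=1, p(1)=1, p(2)=2, p(3)=3, p(4)=5, p(5)=7, p(6)=11, p(7)=15, p(8)=22, p(9)=30, p(10)=42, p(11)=56, p(12)=77, p(13)=101, p(14)=135, p(15)=176, p(16)=231, p(17)=297, p(18)=385, p(19)=490, p(20)=627, p(21)=792, p(22)=1002, p(23)=1255, p(24)=1575, p(25)=1958, p(26)=2436, p(27)=3010, p(28)=3718, p(29)=4565, p(30)=5604, p(31)=6842, p(32)=8349, p(33)=10143, p(34)=12310, p(35)=14883, p(36)=17977, p(37)=21637, p(38)=26015, p(39)=31185, p(40)=37338, p(41)=44583, p(42)=53174, p(43)=63261, p(44)=75175, p(45)=89134, p(46)=105558, p(47)=124754, p(48)=147273, p(49)=173525, p(50)=204226, p(51)=239943, p(52)=281589, p(53)=329931, p(54)=386155, p(55)=451276, p(56)=526823, p(57)=614154, p(58)=715220, p(59)=831820, p(60)=966467, p(61)=1121505, p(62)=1300156, p(63)=1505499, p(64)=1741630, p(65)=2012558, p(66)=2323520, p(67)=2679689, p(68)=3087735, p(69)=3554345, p(70)=4087968, p(71)=4697205, p(72)=5392783, p(73)=6185689, p(74)=7089500, p(75)=8118264, p(76)=9289091, p(77)=10619863, p(78)=12132164, p(79)=13848650, p(80)=15796476, p(81)=18004327, p(82)=20506255, p(83)=23338469, p(84)=26543660, p(85)=30167357, p(86)=34262962, p(87)=38887673, p(88)=44108109, p(89)=49995925, p(90)=56634173, p(91)=64112359, p(92)=72533807, p(93)=82010177, p(94)=92669720, p(95)=104651419, p(96)=118114304, p(97)=133230930, p(98)=150198136, p(99)=169229875, p(100)=190569292, p(101)=214481126, p(102)=241265379, p(103)=271248950, p(104)=304801365, p(105)=342325709, p(106)=384276336, p(107)=431149389, p(108)=483502844, p(109)=541946240, p(110)=607163746, p(111)=679903203, p(112)=761002156, p(113)=851376628, p(114)=952050665, p(115)=1064144451, p(116)=1188908248, p(117)=1327710076, p(118)=1482074143, p(119)=1653668665, p(120)=1844349560, p(121)=2056148051, p(122)=2291320912, p(123)=2552338241, p(124)=2841940500, p(125)=3163127352, p(126)=3519222692, p(127)=3913864295, p(128)=4351078600, p(129)=4835271870, p(130)=5371315400, p(131)=5964539504, p(132)=6620830889, p(133)=7346629512, p(134)=8149040695, p(135)=9035836076, p(136)=10015581680, p(137)=11097645016, p(138)=12292341831, p(139)=13610949895, p(140)=15065878135, p(141)=16670689208.
Final step: p(142) = p(141) + p(140) - p(137) - p(135) + p(130) + p(127) - p(120) - p(116) + p(107) + p(102) - p(91) - p(85) + p(72) + p(65) - p(50) - p(42) + p(25) + p(16)
= 16670689208 + 15065878135 - 11097645016 - 9035836076 + 5371315400 + 3913864295 - 1844349560 - 1188908248 + 431149389 + 241265379 - 64112359 - 30167357 + 5392783 + 2012558 - 204226 - 53174 + 1958 + 231
= 18440293320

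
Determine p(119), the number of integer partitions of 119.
1653668665

p(n) counts ways to write n as a sum of positive integers (order ignored).
Euler's pentagonal recurrence: p(k) = p(k-1) + p(k-2) - p(k-5) - p(k-7) + p(k-12) + p(k-15) - ... (offsets j(3j∓1)/2, signs ++--, p(0)=1, p(<0)=0).
DP table for k = 0..118: p(0)=1, p(1)=1, p(2)=2, p(3)=3, p(4)=5, p(5)=7, p(6)=11, p(7)=15, p(8)=22, p(9)=30, p(10)=42, p(11)=56, p(12)=77, p(13)=101, p(14)=135, p(15)=176, p(16)=231, p(17)=297, p(18)=385, p(19)=490, p(20)=627, p(21)=792, p(22)=1002, p(23)=1255, p(24)=1575, p(25)=1958, p(26)=2436, p(27)=3010, p(28)=3718, p(29)=4565, p(30)=5604, p(31)=6842, p(32)=8349, p(33)=10143, p(34)=12310, p(35)=14883, p(36)=17977, p(37)=21637, p(38)=26015, p(39)=31185, p(40)=37338, p(41)=44583, p(42)=53174, p(43)=63261, p(44)=75175, p(45)=89134, p(46)=105558, p(47)=124754, p(48)=147273, p(49)=173525, p(50)=204226, p(51)=239943, p(52)=281589, p(53)=329931, p(54)=386155, p(55)=451276, p(56)=526823, p(57)=614154, p(58)=715220, p(59)=831820, p(60)=966467, p(61)=1121505, p(62)=1300156, p(63)=1505499, p(64)=1741630, p(65)=2012558, p(66)=2323520, p(67)=2679689, p(68)=3087735, p(69)=3554345, p(70)=4087968, p(71)=4697205, p(72)=5392783, p(73)=6185689, p(74)=7089500, p(75)=8118264, p(76)=9289091, p(77)=10619863, p(78)=12132164, p(79)=13848650, p(80)=15796476, p(81)=18004327, p(82)=20506255, p(83)=23338469, p(84)=26543660, p(85)=30167357, p(86)=34262962, p(87)=38887673, p(88)=44108109, p(89)=49995925, p(90)=56634173, p(91)=64112359, p(92)=72533807, p(93)=82010177, p(94)=92669720, p(95)=104651419, p(96)=118114304, p(97)=133230930, p(98)=150198136, p(99)=169229875, p(100)=190569292, p(101)=214481126, p(102)=241265379, p(103)=271248950, p(104)=304801365, p(105)=342325709, p(106)=384276336, p(107)=431149389, p(108)=483502844, p(109)=541946240, p(110)=607163746, p(111)=679903203, p(112)=761002156, p(113)=851376628, p(114)=952050665, p(115)=1064144451, p(116)=1188908248, p(117)=1327710076, p(118)=1482074143.
Final step: p(119) = p(118) + p(117) - p(114) - p(112) + p(107) + p(104) - p(97) - p(93) + p(84) + p(79) - p(68) - p(62) + p(49) + p(42) - p(27) - p(19) + p(2)
= 1482074143 + 1327710076 - 952050665 - 761002156 + 431149389 + 304801365 - 133230930 - 82010177 + 26543660 + 13848650 - 3087735 - 1300156 + 173525 + 53174 - 3010 - 490 + 2
= 1653668665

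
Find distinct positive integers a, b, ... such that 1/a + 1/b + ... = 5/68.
1/14 + 1/476

Greedy algorithm:
5/68: ceiling(68/5) = 14, use 1/14
1/476: ceiling(476/1) = 476, use 1/476
Result: 5/68 = 1/14 + 1/476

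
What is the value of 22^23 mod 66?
22

Repeated squaring. Binary of 23 = 10111.
22^1 ≡ 22 (mod 66); 22^2 ≡ 22 (mod 66); 22^4 ≡ 22 (mod 66); 22^8 ≡ 22 (mod 66); 22^16 ≡ 22 (mod 66)
22^23 = 22^1 × 22^2 × 22^4 × 22^16 ≡ 22 (mod 66)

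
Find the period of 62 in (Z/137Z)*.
136

137 is prime, so ord(62) divides φ(137) = 136.
Divisors of 136: 1, 2, 4, 8, 17, 34, 68, 136.
Repeated squaring: 62^1 ≡ 62, 62^2 ≡ 8, 62^4 ≡ 64, 62^8 ≡ 123, 62^16 ≡ 59, 62^32 ≡ 56, 62^64 ≡ 122, 62^128 ≡ 88 (mod 137).
Test 62^d mod 137 for each divisor d in increasing order:
62^1 ≡ 62
62^2 ≡ 8
62^4 ≡ 64
62^8 ≡ 123
62^17 = 62^16·62^1 ≡ 96
62^34 = 62^32·62^2 ≡ 37
62^68 = 62^64·62^4 ≡ 136
62^136 = 62^128·62^8 ≡ 1  ← first divisor giving 1
The order is 136.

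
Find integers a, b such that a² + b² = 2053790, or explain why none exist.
Not possible

Factorization: 2053790 = 2 × 5 × 59^3
By Fermat: n is sum of two squares iff every prime p ≡ 3 (mod 4) appears to even power.
Prime(s) ≡ 3 (mod 4) with odd exponent: [(59, 3)]
Therefore 2053790 cannot be expressed as a² + b².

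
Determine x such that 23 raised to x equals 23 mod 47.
1

Baby-step giant-step with step n = ⌈√47⌉ = 7.
Baby steps 23^j mod 47 (j:value) for j=0..6: 0:1, 1:23, 2:12, 3:41, 4:3, 5:22, 6:36.
h = 23 is already in the table at j=1, so x = 1.
Check: 23^1 ≡ 23 (mod 47).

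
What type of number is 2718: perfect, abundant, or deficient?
abundant

Proper divisors of 2718: sum = 1 + 2 + 3 + 6 + 9 + 18 + 151 + 302 + 453 + 906 + 1359 = 3210
Since 3210 > 2718, 2718 is abundant.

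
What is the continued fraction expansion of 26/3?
[8; 1, 2]

Euclidean algorithm steps:
26 = 8 × 3 + 2
3 = 1 × 2 + 1
2 = 2 × 1 + 0
Continued fraction: [8; 1, 2]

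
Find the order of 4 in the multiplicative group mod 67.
33

67 is prime, so ord(4) divides φ(67) = 66.
Divisors of 66: 1, 2, 3, 6, 11, 22, 33, 66.
Repeated squaring: 4^1 ≡ 4, 4^2 ≡ 16, 4^4 ≡ 55, 4^8 ≡ 10, 4^16 ≡ 33, 4^32 ≡ 17, 4^64 ≡ 21 (mod 67).
Test 4^d mod 67 for each divisor d in increasing order:
4^1 ≡ 4
4^2 ≡ 16
4^3 = 4^2·4^1 ≡ 64
4^6 = 4^4·4^2 ≡ 9
4^11 = 4^8·4^2·4^1 ≡ 37
4^22 = 4^16·4^4·4^2 ≡ 29
4^33 = 4^32·4^1 ≡ 1  ← first divisor giving 1
The order is 33.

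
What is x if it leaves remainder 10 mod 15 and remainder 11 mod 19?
220

Using Chinese Remainder Theorem:
M = 15 × 19 = 285
M1 = 19, M2 = 15
y1 = 19^(-1) mod 15 = 4
y2 = 15^(-1) mod 19 = 14
x = (10×19×4 + 11×15×14) mod 285 = 220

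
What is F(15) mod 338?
272

Matrix identity: Q^n = [[F_(n+1), F_n], [F_n, F_(n-1)]] with Q = [[1,1],[1,0]].
n = 15 = 1111₂. Square-and-multiply, entries mod 338:
Q^1 = [[1,1],[1,0]]
Q^3 = (Q^1)²·Q = [[3,2],[2,1]]
Q^7 = (Q^3)²·Q = [[21,13],[13,8]]
Q^15 = (Q^7)²·Q = [[311,272],[272,39]]
F_15 mod 338 = Q^15[0][1] = 272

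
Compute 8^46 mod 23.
18

Repeated squaring. Binary of 46 = 101110.
8^1 ≡ 8 (mod 23); 8^2 ≡ 18 (mod 23); 8^4 ≡ 2 (mod 23); 8^8 ≡ 4 (mod 23); 8^16 ≡ 16 (mod 23); 8^32 ≡ 3 (mod 23)
8^46 = 8^2 × 8^4 × 8^8 × 8^32 ≡ 18 (mod 23)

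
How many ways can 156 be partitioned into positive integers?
73232243759

p(n) counts ways to write n as a sum of positive integers (order ignored).
Euler's pentagonal recurrence: p(k) = p(k-1) + p(k-2) - p(k-5) - p(k-7) + p(k-12) + p(k-15) - ... (offsets j(3j∓1)/2, signs ++--, p(0)=1, p(<0)=0).
DP table for k = 0..155: p(0)=1, p(1)=1, p(2)=2, p(3)=3, p(4)=5, p(5)=7, p(6)=11, p(7)=15, p(8)=22, p(9)=30, p(10)=42, p(11)=56, p(12)=77, p(13)=101, p(14)=135, p(15)=176, p(16)=231, p(17)=297, p(18)=385, p(19)=490, p(20)=627, p(21)=792, p(22)=1002, p(23)=1255, p(24)=1575, p(25)=1958, p(26)=2436, p(27)=3010, p(28)=3718, p(29)=4565, p(30)=5604, p(31)=6842, p(32)=8349, p(33)=10143, p(34)=12310, p(35)=14883, p(36)=17977, p(37)=21637, p(38)=26015, p(39)=31185, p(40)=37338, p(41)=44583, p(42)=53174, p(43)=63261, p(44)=75175, p(45)=89134, p(46)=105558, p(47)=124754, p(48)=147273, p(49)=173525, p(50)=204226, p(51)=239943, p(52)=281589, p(53)=329931, p(54)=386155, p(55)=451276, p(56)=526823, p(57)=614154, p(58)=715220, p(59)=831820, p(60)=966467, p(61)=1121505, p(62)=1300156, p(63)=1505499, p(64)=1741630, p(65)=2012558, p(66)=2323520, p(67)=2679689, p(68)=3087735, p(69)=3554345, p(70)=4087968, p(71)=4697205, p(72)=5392783, p(73)=6185689, p(74)=7089500, p(75)=8118264, p(76)=9289091, p(77)=10619863, p(78)=12132164, p(79)=13848650, p(80)=15796476, p(81)=18004327, p(82)=20506255, p(83)=23338469, p(84)=26543660, p(85)=30167357, p(86)=34262962, p(87)=38887673, p(88)=44108109, p(89)=49995925, p(90)=56634173, p(91)=64112359, p(92)=72533807, p(93)=82010177, p(94)=92669720, p(95)=104651419, p(96)=118114304, p(97)=133230930, p(98)=150198136, p(99)=169229875, p(100)=190569292, p(101)=214481126, p(102)=241265379, p(103)=271248950, p(104)=304801365, p(105)=342325709, p(106)=384276336, p(107)=431149389, p(108)=483502844, p(109)=541946240, p(110)=607163746, p(111)=679903203, p(112)=761002156, p(113)=851376628, p(114)=952050665, p(115)=1064144451, p(116)=1188908248, p(117)=1327710076, p(118)=1482074143, p(119)=1653668665, p(120)=1844349560, p(121)=2056148051, p(122)=2291320912, p(123)=2552338241, p(124)=2841940500, p(125)=3163127352, p(126)=3519222692, p(127)=3913864295, p(128)=4351078600, p(129)=4835271870, p(130)=5371315400, p(131)=5964539504, p(132)=6620830889, p(133)=7346629512, p(134)=8149040695, p(135)=9035836076, p(136)=10015581680, p(137)=11097645016, p(138)=12292341831, p(139)=13610949895, p(140)=15065878135, p(141)=16670689208, p(142)=18440293320, p(143)=20390982757, p(144)=22540654445, p(145)=24908858009, p(146)=27517052599, p(147)=30388671978, p(148)=33549419497, p(149)=37027355200, p(150)=40853235313, p(151)=45060624582, p(152)=49686288421, p(153)=54770336324, p(154)=60356673280, p(155)=66493182097.
Final step: p(156) = p(155) + p(154) - p(151) - p(149) + p(144) + p(141) - p(134) - p(130) + p(121) + p(116) - p(105) - p(99) + p(86) + p(79) - p(64) - p(56) + p(39) + p(30) - p(11) - p(1)
= 66493182097 + 60356673280 - 45060624582 - 37027355200 + 22540654445 + 16670689208 - 8149040695 - 5371315400 + 2056148051 + 1188908248 - 342325709 - 169229875 + 34262962 + 13848650 - 1741630 - 526823 + 31185 + 5604 - 56 - 1
= 73232243759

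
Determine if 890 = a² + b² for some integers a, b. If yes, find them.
7² + 29² (a=7, b=29)

Factorization: 890 = 2 × 5 × 89
By Fermat: n is sum of two squares iff every prime p ≡ 3 (mod 4) appears to even power.
All primes ≡ 3 (mod 4) appear to even power.
Search a = 0, 1, 2, … for 890 - a² a perfect square: first hit at a = 7: 890 - 49 = 841 = 29².
890 = 7² + 29² = 49 + 841 ✓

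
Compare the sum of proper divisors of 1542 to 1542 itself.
abundant

Proper divisors of 1542: sum = 1 + 2 + 3 + 6 + 257 + 514 + 771 = 1554
Since 1554 > 1542, 1542 is abundant.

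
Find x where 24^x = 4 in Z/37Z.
10

Baby-step giant-step with step n = ⌈√37⌉ = 7.
Baby steps 24^j mod 37 (j:value) for j=0..6: 0:1, 1:24, 2:21, 3:23, 4:34, 5:2, 6:11.
Giant-step multiplier: 24^(-7) ≡ 24^(36-7) = 24^29 ≡ 15 (mod 37).
Giant steps γ_i = 4·15^i mod 37: γ_0=4, γ_1=23 (in table at j=3).
x = i·n + j = 1·7 + 3 = 10.
Check: 24^10 ≡ 4 (mod 37).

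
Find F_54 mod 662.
510

Matrix identity: Q^n = [[F_(n+1), F_n], [F_n, F_(n-1)]] with Q = [[1,1],[1,0]].
n = 54 = 110110₂. Square-and-multiply, entries mod 662:
Q^1 = [[1,1],[1,0]]
Q^3 = (Q^1)²·Q = [[3,2],[2,1]]
Q^6 = (Q^3)² = [[13,8],[8,5]]
Q^13 = (Q^6)²·Q = [[377,233],[233,144]]
Q^27 = (Q^13)²·Q = [[51,466],[466,247]]
Q^54 = (Q^27)² = [[635,510],[510,125]]
F_54 mod 662 = Q^54[0][1] = 510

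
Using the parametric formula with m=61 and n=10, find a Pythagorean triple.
(3621, 1220, 3821)

Euclid's formula: a = m² - n², b = 2mn, c = m² + n²
m = 61, n = 10
a = 61² - 10² = 3721 - 100 = 3621
b = 2 × 61 × 10 = 1220
c = 61² + 10² = 3721 + 100 = 3821
Verification: 3621² + 1220² = 13111641 + 1488400 = 14600041 = 3821² ✓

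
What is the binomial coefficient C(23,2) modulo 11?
0

Using Lucas' theorem:
Write n=23 and k=2 in base 11:
n in base 11: [2, 1]
k in base 11: [0, 2]
C(23,2) mod 11 = ∏ C(n_i, k_i) mod 11
Digit binomials (mod 11): C(2,0) = 1; C(1,2) = 0 (k_i > n_i)
Product: 1 × 0 = 0 ≡ 0 (mod 11)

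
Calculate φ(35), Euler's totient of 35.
24

35 = 5 × 7
φ(n) = n × ∏(1 - 1/p) for each prime p dividing n
φ(35) = 35 × (1 - 1/5) × (1 - 1/7) = 24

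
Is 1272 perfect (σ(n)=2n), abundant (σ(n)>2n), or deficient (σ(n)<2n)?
abundant

Proper divisors of 1272: sum = 1 + 2 + 3 + 4 + 6 + 8 + 12 + 24 + 53 + 106 + 159 + 212 + 318 + 424 + 636 = 1968
Since 1968 > 1272, 1272 is abundant.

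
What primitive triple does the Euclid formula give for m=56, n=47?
(927, 5264, 5345)

Euclid's formula: a = m² - n², b = 2mn, c = m² + n²
m = 56, n = 47
a = 56² - 47² = 3136 - 2209 = 927
b = 2 × 56 × 47 = 5264
c = 56² + 47² = 3136 + 2209 = 5345
Verification: 927² + 5264² = 859329 + 27709696 = 28569025 = 5345² ✓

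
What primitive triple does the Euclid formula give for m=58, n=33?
(2275, 3828, 4453)

Euclid's formula: a = m² - n², b = 2mn, c = m² + n²
m = 58, n = 33
a = 58² - 33² = 3364 - 1089 = 2275
b = 2 × 58 × 33 = 3828
c = 58² + 33² = 3364 + 1089 = 4453
Verification: 2275² + 3828² = 5175625 + 14653584 = 19829209 = 4453² ✓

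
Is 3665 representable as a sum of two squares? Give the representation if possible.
23² + 56² (a=23, b=56)

Factorization: 3665 = 5 × 733
By Fermat: n is sum of two squares iff every prime p ≡ 3 (mod 4) appears to even power.
All primes ≡ 3 (mod 4) appear to even power.
Search a = 0, 1, 2, … for 3665 - a² a perfect square: first hit at a = 23: 3665 - 529 = 3136 = 56².
3665 = 23² + 56² = 529 + 3136 ✓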